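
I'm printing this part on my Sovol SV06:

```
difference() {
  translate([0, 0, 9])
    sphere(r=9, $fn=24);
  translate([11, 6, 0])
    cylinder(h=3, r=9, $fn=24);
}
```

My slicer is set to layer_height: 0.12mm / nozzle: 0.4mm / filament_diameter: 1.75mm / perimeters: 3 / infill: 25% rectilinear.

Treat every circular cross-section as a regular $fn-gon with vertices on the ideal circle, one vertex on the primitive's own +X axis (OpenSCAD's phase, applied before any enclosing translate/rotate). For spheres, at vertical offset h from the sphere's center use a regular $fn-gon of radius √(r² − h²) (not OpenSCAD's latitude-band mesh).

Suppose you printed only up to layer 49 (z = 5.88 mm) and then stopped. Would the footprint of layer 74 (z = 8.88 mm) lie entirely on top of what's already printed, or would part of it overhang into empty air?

Compare the two slices. At z = 5.88: the r=9 sphere contributes a regular 24-gon of circumradius √(9²−3.12²) = 8.442 (area = (24/2)·8.442²·sin(360°/24) = 221.34 mm²); the cylinder at (11, 6) is absent (z outside [0, 3]); After the difference (first − rest): none of the subtracted shapes is present at this height, so the r=9 sphere is unchanged — area = 221.34 mm². At z = 8.88: the r=9 sphere contributes a regular 24-gon of circumradius √(9²−0.12²) = 8.999 (area = (24/2)·8.999²·sin(360°/24) = 251.53 mm²); the cylinder at (11, 6) is not intersected at this z (z outside [0, 3]); Taking the first minus the rest: none of the subtracted shapes is present at this height, so the r=9 sphere is unchanged — area = 251.53 mm². Checking containment: at z = 8.88 the cross-section extends beyond the z = 5.88 cross-section by about 30.19 mm².

part overhangs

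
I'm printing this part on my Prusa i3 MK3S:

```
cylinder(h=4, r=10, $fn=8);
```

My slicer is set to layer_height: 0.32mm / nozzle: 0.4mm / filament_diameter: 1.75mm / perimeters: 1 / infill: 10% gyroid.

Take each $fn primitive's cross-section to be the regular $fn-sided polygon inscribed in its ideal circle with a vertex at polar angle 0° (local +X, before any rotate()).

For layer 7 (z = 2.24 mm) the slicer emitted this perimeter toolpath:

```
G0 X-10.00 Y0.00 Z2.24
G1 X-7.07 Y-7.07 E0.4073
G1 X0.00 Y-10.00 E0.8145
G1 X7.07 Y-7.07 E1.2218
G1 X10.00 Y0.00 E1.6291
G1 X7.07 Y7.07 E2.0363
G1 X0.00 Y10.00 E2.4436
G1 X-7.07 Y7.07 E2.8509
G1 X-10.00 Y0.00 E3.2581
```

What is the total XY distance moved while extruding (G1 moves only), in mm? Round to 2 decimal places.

61.22 mm

Sum the Euclidean lengths of each G1 segment: total = 61.22 mm.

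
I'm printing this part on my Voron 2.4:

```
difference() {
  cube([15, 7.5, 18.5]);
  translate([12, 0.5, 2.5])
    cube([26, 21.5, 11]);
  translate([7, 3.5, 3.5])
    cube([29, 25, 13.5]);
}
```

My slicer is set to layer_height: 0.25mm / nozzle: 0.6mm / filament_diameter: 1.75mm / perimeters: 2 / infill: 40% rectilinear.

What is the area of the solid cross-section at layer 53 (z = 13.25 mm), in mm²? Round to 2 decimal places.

71.50 mm²

At z = 13.25 mm: the 15×7.5 cube contributes its full rectangle (area 112.50 mm²); the 26×21.5 cube at (12, 0.5) contributes its full rectangle (area 559.00 mm²); the cube at (7, 3.5) (footprint 29×25) is included at this height (area 725.00 mm²); After the difference (first − rest): starting from the 15×7.5 cube (112.50 mm²), the 26×21.5 cube at (12, 0.5) partially overlaps it — only the 21.00 mm² overlap (of its 559.00 mm²) is removed, clipping the outline; the 29×25 cube at (7, 3.5) partially overlaps it — only the 20.00 mm² overlap (of its 725.00 mm²) is removed, clipping the outline — area = 71.50 mm². Overall, the cross-section is a single solid region. Net area = 71.50 mm².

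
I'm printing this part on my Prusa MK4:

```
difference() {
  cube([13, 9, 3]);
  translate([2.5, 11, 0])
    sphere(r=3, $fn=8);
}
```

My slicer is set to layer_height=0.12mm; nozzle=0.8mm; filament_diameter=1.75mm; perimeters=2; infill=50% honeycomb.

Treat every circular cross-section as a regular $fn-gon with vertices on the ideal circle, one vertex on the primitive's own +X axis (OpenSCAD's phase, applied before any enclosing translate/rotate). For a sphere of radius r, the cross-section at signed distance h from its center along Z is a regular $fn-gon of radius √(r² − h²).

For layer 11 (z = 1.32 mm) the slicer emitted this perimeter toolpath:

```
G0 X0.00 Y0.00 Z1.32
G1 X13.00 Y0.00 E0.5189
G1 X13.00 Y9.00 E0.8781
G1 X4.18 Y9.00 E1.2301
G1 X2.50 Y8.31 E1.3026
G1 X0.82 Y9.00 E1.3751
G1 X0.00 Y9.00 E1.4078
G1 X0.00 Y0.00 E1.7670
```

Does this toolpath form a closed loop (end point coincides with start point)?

yes

Start point (G0): (0.00, 0.00). End point (last G1): the path returns to the start — closed.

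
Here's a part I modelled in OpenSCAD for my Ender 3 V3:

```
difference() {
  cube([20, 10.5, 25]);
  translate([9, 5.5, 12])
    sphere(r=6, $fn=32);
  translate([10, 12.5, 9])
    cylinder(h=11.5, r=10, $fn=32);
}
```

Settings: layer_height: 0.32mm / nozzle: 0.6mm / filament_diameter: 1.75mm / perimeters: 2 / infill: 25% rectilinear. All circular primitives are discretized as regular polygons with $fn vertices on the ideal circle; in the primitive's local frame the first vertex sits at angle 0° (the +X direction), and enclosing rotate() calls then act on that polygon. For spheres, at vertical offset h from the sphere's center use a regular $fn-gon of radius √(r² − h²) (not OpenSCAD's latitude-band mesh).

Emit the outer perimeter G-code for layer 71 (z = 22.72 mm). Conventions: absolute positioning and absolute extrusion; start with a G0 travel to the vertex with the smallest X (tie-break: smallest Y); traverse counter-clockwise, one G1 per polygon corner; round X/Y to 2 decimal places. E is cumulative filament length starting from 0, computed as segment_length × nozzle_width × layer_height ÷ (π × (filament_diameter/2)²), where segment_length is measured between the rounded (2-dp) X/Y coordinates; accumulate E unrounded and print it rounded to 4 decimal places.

At z = 22.72 mm: the cube (footprint 20×10.5) is included at this height; the sphere at (9, 5.5) is absent (|z−center|=10.720 > r=6); the cylinder at (10, 12.5) is absent (z outside [9, 20.5]); Subtracting the remaining from the first: none of the subtracted shapes is present at this height, so the 20×10.5 cube is unchanged — 1 connected region. The outline is a single polygon with 4 vertices. Extrusion per mm of travel: 0.6 × 0.32 / (π × 0.875²) = 0.079824. Accumulating E over each segment gives final E = 4.8693.

G0 X0.00 Y0.00 Z22.72
G1 X20.00 Y0.00 E1.5965
G1 X20.00 Y10.50 E2.4346
G1 X0.00 Y10.50 E4.0311
G1 X0.00 Y0.00 E4.8693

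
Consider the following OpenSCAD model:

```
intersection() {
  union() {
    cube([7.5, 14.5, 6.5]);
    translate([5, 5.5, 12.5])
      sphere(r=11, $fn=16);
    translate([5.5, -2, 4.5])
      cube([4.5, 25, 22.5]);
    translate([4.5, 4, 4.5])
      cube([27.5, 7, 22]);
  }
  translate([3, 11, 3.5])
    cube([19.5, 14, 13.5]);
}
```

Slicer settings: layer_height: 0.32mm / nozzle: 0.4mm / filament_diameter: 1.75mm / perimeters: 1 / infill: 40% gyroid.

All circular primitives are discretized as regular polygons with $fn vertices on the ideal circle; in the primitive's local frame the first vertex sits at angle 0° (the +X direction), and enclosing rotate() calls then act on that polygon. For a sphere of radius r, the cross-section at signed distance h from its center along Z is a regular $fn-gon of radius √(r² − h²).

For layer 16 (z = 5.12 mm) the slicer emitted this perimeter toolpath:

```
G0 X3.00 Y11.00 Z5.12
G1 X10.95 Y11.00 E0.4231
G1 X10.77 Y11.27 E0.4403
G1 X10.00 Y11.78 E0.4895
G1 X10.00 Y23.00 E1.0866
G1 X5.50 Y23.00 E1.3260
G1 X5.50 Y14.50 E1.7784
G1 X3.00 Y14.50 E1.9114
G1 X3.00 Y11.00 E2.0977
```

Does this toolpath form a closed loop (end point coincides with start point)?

Start point (G0): (3.00, 11.00). End point (last G1): the path returns to the start — closed.

yes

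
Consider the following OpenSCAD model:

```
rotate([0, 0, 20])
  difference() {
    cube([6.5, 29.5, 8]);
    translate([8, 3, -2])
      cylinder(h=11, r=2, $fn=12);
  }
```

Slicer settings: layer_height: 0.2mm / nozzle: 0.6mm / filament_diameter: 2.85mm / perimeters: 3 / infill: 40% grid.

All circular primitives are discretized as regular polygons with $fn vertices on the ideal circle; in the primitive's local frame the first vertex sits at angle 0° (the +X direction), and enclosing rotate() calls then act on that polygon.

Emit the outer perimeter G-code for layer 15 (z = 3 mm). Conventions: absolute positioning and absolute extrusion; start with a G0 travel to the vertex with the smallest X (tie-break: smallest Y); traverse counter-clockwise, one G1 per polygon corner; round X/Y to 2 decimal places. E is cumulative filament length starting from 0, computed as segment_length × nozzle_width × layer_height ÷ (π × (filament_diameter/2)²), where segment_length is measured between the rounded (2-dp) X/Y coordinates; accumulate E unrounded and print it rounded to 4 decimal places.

G0 X-10.09 Y27.72 Z3.00
G1 X0.00 Y0.00 E0.5549
G1 X6.11 Y2.22 E0.6772
G1 X5.50 Y3.88 E0.7104
G1 X5.21 Y4.02 E0.7165
G1 X4.61 Y4.87 E0.7361
G1 X4.52 Y5.90 E0.7555
G1 X4.66 Y6.20 E0.7618
G1 X-3.98 Y29.94 E1.2370
G1 X-10.09 Y27.72 E1.3593

At z = 3 mm: the 6.5×29.5 cube contributes its full rectangle; the cylinder at (8, 3): section is a regular 12-gon, circumradius r=2; Subtracting the remaining from the first: starting from the 6.5×29.5 cube, the r=2 cylinder at (8, 3) partially overlaps it — only the 0.79 mm² overlap (of its 12.00 mm²) is removed, clipping the outline — 1 connected region; (rotated 20° about Z; rotation is an isometry so areas/perimeters/island counts are preserved). The outline is a single polygon with 9 vertices. Extrusion per mm of travel: 0.6 × 0.2 / (π × 1.425²) = 0.018811. Accumulating E over each segment gives final E = 1.3593.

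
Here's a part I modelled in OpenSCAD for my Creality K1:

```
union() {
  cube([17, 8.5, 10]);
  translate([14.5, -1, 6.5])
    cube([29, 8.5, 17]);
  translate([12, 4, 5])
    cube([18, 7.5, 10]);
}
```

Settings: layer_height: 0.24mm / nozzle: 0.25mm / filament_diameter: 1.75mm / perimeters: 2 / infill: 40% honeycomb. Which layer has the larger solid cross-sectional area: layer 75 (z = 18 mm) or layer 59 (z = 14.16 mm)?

layer 59 (z = 14.16 mm)

Layer 75 (z = 18): the cube is absent (z outside [0, 10]); the cube at (14.5, -1) is present — its section is the full 29×8.5 rectangle (area 246.50 mm²); the cube at (12, 4) is absent (z outside [5, 15]); Combining (union): only the 29×8.5 cube at (14.5, -1) is present, so the union is just that shape — area = 246.50 mm². So its area = 246.50 mm². Layer 59 (z = 14.16): the cube is not intersected at this z (z outside [0, 10]); the 29×8.5 cube at (14.5, -1) contributes its full rectangle (area 246.50 mm²); the 18×7.5 cube at (12, 4) contributes its full rectangle (area 135.00 mm²); Taking the union: the regions partially overlap — summed areas 381.50 mm² minus the doubly-counted overlap 54.25 mm² gives 327.25 mm² — area = 327.25 mm². So its area = 327.25 mm². Layer 59 is larger (327.25 vs 246.50 mm²).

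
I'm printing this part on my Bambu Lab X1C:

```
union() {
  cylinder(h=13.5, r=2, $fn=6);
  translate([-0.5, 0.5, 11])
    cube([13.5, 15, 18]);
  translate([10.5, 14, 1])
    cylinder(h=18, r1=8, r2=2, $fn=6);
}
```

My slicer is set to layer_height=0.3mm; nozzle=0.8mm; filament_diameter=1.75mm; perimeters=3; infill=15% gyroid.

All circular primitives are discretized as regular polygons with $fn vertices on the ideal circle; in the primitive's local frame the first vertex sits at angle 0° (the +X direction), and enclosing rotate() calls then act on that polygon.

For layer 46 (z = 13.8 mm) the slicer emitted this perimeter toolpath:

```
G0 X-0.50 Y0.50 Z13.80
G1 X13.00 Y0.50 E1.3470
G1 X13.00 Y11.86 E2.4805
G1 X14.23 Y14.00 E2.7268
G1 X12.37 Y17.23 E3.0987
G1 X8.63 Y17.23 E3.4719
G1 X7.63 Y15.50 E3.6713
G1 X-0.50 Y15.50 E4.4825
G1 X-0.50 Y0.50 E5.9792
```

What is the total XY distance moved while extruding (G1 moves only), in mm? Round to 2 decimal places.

Sum the Euclidean lengths of each G1 segment: total = 59.92 mm.

59.92 mm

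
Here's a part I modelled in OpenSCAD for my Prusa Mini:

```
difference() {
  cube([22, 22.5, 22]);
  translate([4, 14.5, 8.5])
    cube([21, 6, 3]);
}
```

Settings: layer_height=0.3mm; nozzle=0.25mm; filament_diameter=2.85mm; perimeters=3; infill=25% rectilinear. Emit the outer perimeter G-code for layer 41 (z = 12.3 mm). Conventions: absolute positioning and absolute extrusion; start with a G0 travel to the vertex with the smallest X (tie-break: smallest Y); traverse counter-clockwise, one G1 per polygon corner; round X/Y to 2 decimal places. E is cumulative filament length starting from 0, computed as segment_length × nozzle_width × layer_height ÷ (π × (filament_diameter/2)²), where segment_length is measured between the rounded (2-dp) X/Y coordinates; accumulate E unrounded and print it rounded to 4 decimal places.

G0 X0.00 Y0.00 Z12.30
G1 X22.00 Y0.00 E0.2586
G1 X22.00 Y22.50 E0.5232
G1 X0.00 Y22.50 E0.7818
G1 X0.00 Y0.00 E1.0463

At z = 12.3 mm: the 22×22.5 cube contributes its full rectangle; the cube at (4, 14.5) does not reach this height (z outside [8.5, 11.5]); Taking the first minus the rest: none of the subtracted shapes is present at this height, so the 22×22.5 cube is unchanged — 1 connected region. The outline is a single polygon with 4 vertices. Extrusion per mm of travel: 0.25 × 0.3 / (π × 1.425²) = 0.011757. Accumulating E over each segment gives final E = 1.0463.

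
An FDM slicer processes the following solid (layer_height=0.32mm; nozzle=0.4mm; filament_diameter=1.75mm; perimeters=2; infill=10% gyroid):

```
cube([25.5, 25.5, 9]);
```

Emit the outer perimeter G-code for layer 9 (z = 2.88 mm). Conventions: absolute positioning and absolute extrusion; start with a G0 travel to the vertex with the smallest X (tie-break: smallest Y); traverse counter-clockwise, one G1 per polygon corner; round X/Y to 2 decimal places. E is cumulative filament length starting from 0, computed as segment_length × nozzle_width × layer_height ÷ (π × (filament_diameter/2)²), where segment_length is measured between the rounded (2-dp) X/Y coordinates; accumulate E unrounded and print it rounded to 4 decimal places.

At z = 2.88 mm: the cube (footprint 25.5×25.5) is included at this height. The outline is a single polygon with 4 vertices. Extrusion per mm of travel: 0.4 × 0.32 / (π × 0.875²) = 0.053216. Accumulating E over each segment gives final E = 5.4281.

G0 X0.00 Y0.00 Z2.88
G1 X25.50 Y0.00 E1.3570
G1 X25.50 Y25.50 E2.7140
G1 X0.00 Y25.50 E4.0710
G1 X0.00 Y0.00 E5.4281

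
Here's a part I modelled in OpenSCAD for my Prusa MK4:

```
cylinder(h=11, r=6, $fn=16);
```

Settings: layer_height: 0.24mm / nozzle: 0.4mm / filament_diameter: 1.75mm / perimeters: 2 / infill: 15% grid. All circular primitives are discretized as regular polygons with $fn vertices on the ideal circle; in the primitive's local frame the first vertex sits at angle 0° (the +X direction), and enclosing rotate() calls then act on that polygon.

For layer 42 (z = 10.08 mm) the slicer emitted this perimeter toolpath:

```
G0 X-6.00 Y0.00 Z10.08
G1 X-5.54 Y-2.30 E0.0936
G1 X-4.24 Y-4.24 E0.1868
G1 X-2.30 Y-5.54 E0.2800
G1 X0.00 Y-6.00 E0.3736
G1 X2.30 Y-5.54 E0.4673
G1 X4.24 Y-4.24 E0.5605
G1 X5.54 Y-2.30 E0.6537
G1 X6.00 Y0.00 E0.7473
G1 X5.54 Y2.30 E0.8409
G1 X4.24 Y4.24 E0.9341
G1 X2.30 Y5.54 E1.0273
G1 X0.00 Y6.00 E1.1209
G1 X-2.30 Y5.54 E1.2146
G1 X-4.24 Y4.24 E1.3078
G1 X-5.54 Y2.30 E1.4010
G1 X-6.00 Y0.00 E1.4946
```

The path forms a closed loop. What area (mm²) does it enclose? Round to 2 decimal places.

Apply the shoelace formula to the sequence of (X, Y) vertices; enclosed area = 110.15 mm².

110.15 mm²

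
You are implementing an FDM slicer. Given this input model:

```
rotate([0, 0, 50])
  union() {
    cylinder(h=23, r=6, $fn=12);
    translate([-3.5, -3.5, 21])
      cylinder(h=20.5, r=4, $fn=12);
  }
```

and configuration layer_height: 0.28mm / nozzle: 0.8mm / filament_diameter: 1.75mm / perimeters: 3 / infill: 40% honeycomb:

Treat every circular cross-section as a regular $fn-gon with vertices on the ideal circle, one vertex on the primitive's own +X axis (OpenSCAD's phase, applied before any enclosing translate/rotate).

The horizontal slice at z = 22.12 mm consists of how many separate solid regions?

At z = 22.12 mm: the cylinder: section is a regular 12-gon, circumradius r=6; the r=4 cylinder at (-3.5, -3.5) contributes a regular 12-gon of circumradius 4; Taking the union: the regions partially overlap (shared area 27.45 mm²), so overlapping operands fuse into one piece — 1 connected region; (whole slice rotated 50° about Z — lengths, areas and connectivity unchanged). The result has 1 disconnected region.

1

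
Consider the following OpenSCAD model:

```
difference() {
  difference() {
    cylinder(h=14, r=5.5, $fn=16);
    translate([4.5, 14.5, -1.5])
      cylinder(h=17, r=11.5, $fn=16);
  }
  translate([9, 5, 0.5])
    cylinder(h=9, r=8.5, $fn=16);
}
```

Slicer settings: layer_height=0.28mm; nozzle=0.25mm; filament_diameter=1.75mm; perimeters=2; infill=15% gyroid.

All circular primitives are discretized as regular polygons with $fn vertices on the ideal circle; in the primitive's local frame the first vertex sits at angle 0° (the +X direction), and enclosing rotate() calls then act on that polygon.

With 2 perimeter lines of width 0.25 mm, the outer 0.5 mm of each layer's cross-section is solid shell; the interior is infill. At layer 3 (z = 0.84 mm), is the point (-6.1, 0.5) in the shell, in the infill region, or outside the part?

At z = 0.84 mm: the r=5.5 cylinder gives a regular 16-gon of circumradius 5.5 (constant along its height); the cylinder at (4.5, 14.5): section is a regular 16-gon, circumradius r=11.5; Taking the first minus the rest: starting from the r=5.5 cylinder, the r=11.5 cylinder at (4.5, 14.5) partially overlaps it — only the 7.12 mm² overlap (of its 404.88 mm²) is removed, clipping the outline — 1 connected region; the r=8.5 cylinder at (9, 5) gives a regular 16-gon of circumradius 8.5 (constant along its height); Taking the first minus the rest: starting from the result so far, the r=8.5 cylinder at (9, 5) partially overlaps it — only the 16.79 mm² overlap (of its 221.19 mm²) is removed, clipping the outline — 1 connected region. Overall, the cross-section is a single solid region. The nearest boundary edge runs (-5.50, 0.00)→(-5.08, 2.10); distance from the point to it = 0.69 mm. The point is not inside any of the regions above, so it lies outside the cross-section (0.69 mm from the nearest boundary).

outside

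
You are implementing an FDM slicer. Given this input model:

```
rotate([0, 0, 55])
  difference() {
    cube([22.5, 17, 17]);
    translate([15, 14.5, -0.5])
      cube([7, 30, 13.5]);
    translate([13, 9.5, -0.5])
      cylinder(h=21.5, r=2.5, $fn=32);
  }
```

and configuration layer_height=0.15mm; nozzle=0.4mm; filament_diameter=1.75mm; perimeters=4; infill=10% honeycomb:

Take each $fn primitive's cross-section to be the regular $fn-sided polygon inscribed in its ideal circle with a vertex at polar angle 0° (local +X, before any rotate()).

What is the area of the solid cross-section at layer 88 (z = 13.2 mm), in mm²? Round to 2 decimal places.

At z = 13.2 mm: the cube (footprint 22.5×17) is included at this height (area 382.50 mm²); the cube at (15, 14.5) is not intersected at this z (z outside [-0.5, 13]); the r=2.5 cylinder at (13, 9.5) contributes a regular 32-gon of circumradius 2.5 (area = (32/2)·2.500²·sin(360°/32) = 19.51 mm²); Taking the first minus the rest: starting from the 22.5×17 cube (382.50 mm²), the r=2.5 cylinder at (13, 9.5) lies wholly inside it (removes its full 19.51 mm² and its 15.68 mm outline becomes a hole wall) — area = 362.99 mm²; (whole slice rotated 55° about Z — lengths, areas and connectivity unchanged). Overall, the cross-section is one region with 1 hole. Net area = 362.99 mm².

362.99 mm²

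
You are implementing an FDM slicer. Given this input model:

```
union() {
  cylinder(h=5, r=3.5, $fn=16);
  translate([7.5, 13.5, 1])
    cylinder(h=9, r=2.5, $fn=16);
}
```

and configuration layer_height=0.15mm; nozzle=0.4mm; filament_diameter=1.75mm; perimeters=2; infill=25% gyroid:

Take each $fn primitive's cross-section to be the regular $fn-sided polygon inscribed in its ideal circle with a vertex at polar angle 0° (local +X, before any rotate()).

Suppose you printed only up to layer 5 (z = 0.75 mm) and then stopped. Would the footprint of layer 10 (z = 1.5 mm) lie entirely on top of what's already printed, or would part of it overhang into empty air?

part overhangs

Compare the two slices. At z = 0.75: the cylinder: section is a regular 16-gon, circumradius r=3.5 (area = (16/2)·3.500²·sin(360°/16) = 37.50 mm²); the cylinder at (7.5, 13.5) is absent (z outside [1, 10]); Taking the union: only the r=3.5 cylinder is present, so the union is just that shape — area = 37.50 mm². At z = 1.5: the cylinder: section is a regular 16-gon, circumradius r=3.5 (area = (16/2)·3.500²·sin(360°/16) = 37.50 mm²); the r=2.5 cylinder at (7.5, 13.5) contributes a regular 16-gon of circumradius 2.5 (area = (16/2)·2.500²·sin(360°/16) = 19.13 mm²); Combining (union): the 2 present regions are separate (no shared area or edge), so areas and boundary lengths simply add and each stays a separate island — area = 56.64 mm². Checking containment: at z = 1.5 the cross-section extends beyond the z = 0.75 cross-section by about 19.13 mm².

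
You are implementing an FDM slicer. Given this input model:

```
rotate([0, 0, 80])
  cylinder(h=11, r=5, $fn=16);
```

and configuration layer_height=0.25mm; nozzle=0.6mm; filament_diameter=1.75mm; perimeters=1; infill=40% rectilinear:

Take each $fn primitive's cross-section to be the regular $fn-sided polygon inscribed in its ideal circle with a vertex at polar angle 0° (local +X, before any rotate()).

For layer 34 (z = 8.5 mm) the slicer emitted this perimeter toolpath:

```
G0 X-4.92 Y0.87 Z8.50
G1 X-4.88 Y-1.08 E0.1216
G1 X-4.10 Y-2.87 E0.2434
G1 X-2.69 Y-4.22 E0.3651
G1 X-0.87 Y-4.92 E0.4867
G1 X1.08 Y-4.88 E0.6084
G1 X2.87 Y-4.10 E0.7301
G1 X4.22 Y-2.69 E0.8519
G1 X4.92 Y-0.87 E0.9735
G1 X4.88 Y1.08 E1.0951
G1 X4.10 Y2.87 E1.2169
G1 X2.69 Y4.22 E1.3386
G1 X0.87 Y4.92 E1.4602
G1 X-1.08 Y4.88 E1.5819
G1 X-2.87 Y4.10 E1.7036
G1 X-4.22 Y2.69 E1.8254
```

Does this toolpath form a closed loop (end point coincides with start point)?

no

Start point (G0): (-4.92, 0.87). End point (last G1): the path does not return to the start — open.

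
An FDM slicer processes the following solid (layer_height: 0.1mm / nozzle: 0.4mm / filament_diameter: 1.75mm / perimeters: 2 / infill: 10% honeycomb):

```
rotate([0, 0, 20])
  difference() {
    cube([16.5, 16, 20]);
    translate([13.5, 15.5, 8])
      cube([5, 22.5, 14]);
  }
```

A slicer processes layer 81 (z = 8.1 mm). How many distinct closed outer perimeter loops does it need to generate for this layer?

1

At z = 8.1 mm: the cube is present — its section is the full 16.5×16 rectangle; the cube at (13.5, 15.5) (footprint 5×22.5) is included at this height; Taking the first minus the rest: starting from the 16.5×16 cube, the 5×22.5 cube at (13.5, 15.5) partially overlaps it — only the 1.50 mm² overlap (of its 112.50 mm²) is removed, clipping the outline — 1 connected region; (rotated 20° about Z; rotation is an isometry so areas/perimeters/island counts are preserved). The result has 1 disconnected region.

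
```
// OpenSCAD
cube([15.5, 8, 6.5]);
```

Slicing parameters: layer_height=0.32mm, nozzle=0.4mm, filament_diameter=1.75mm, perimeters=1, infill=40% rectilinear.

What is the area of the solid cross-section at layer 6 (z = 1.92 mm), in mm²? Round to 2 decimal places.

124.00 mm²

At z = 1.92 mm: the 15.5×8 cube contributes its full rectangle (area 124.00 mm²). Overall, the cross-section is a single solid region. Net area = 124.00 mm².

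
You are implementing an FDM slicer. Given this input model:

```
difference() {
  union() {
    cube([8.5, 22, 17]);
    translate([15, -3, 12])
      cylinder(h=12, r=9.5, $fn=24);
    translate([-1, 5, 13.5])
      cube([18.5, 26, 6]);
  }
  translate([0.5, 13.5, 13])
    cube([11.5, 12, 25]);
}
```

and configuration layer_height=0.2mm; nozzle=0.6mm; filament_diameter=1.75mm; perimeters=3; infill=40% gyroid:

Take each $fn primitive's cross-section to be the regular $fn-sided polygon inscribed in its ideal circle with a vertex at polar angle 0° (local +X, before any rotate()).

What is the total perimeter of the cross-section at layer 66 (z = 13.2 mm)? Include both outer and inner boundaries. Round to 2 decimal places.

At z = 13.2 mm: the 8.5×22 cube contributes its full rectangle (perimeter 61.00 mm); the r=9.5 cylinder at (15, -3) gives a regular 24-gon of circumradius 9.5 (constant along its height) (perimeter = 2·24·9.500·sin(180°/24) = 59.52 mm); the cube at (-1, 5) is not intersected at this z (z outside [13.5, 19.5]); Merging all regions: the regions partially overlap (shared area 5.59 mm²), so the edge portions inside another operand are dropped and the merged outline is re-measured after clipping — boundary = 109.54 mm; the cube at (0.5, 13.5) (footprint 11.5×12) is included at this height (perimeter 47.00 mm); After the difference (first − rest): starting from that combined region, the 11.5×12 cube at (0.5, 13.5) partially overlaps it — only the 68.00 mm² overlap (of its 138.00 mm²) is removed, clipping the outline — boundary = 109.54 mm. Overall, the cross-section is a single solid region. Total boundary length (outer) = 109.54 mm.

109.54 mm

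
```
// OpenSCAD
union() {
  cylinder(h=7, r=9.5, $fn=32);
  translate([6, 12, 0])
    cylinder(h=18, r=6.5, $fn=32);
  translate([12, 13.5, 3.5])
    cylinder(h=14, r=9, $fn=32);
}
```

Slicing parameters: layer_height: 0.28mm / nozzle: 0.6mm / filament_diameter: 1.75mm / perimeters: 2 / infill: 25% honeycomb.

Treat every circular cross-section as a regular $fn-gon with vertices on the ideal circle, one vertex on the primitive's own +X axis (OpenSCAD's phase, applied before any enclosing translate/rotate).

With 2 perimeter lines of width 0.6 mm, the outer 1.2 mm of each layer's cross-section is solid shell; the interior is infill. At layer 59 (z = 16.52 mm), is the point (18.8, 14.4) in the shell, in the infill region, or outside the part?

infill

At z = 16.52 mm: the cylinder is absent (z outside [0, 7]); the cylinder at (6, 12): section is a regular 32-gon, circumradius r=6.5; the r=9 cylinder at (12, 13.5) contributes a regular 32-gon of circumradius 9; Merging all regions: the regions partially overlap (shared area 90.95 mm²), so overlapping operands fuse into one piece — 1 connected region. Overall, the cross-section is a single solid region. The nearest boundary edge runs (20.83, 15.26)→(21.00, 13.50); distance from the point to it = 2.10 mm. The point is inside the cross-section and 2.10 mm from the nearest boundary — more than the 1.2 mm shell width (2 × 0.6), so it's in the infill interior.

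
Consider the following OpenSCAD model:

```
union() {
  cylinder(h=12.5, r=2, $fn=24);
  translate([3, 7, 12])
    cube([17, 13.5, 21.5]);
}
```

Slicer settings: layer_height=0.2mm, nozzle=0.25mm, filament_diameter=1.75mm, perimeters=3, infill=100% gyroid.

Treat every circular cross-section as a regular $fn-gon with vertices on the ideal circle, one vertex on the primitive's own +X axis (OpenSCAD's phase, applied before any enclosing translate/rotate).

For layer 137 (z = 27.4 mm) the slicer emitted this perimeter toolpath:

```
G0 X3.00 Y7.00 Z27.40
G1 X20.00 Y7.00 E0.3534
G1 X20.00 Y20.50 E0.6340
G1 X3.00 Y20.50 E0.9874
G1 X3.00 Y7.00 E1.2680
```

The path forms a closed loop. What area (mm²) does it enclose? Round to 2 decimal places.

229.50 mm²

Apply the shoelace formula to the sequence of (X, Y) vertices; enclosed area = 229.50 mm².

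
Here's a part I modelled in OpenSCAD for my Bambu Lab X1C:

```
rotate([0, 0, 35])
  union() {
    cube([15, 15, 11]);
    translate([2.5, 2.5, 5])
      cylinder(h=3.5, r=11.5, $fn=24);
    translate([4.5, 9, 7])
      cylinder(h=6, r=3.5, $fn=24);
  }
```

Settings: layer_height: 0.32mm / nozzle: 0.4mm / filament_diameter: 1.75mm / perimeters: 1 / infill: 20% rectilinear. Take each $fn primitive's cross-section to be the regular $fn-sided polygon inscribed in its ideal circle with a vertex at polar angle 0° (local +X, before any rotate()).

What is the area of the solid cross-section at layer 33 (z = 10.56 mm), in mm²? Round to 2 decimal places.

225.00 mm²

At z = 10.56 mm: the cube (footprint 15×15) is included at this height (area 225.00 mm²); the cylinder at (2.5, 2.5) does not reach this height (z outside [5, 8.5]); the r=3.5 cylinder at (4.5, 9) gives a regular 24-gon of circumradius 3.5 (constant along its height) (area = (24/2)·3.500²·sin(360°/24) = 38.05 mm²); Combining (union): the r=3.5 cylinder at (4.5, 9) lies entirely inside the 15×15 cube, so the union is just the 15×15 cube — area = 225.00 mm²; (whole slice rotated 35° about Z — lengths, areas and connectivity unchanged). Overall, the cross-section is a single solid region. Net area = 225.00 mm².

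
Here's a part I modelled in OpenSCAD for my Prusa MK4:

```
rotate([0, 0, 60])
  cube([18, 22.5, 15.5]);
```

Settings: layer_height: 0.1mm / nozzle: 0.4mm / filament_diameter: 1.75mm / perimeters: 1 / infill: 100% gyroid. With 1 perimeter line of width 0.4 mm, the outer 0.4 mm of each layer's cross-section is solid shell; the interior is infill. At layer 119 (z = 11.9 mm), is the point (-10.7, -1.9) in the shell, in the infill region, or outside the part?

At z = 11.9 mm: the 18×22.5 cube contributes its full rectangle; (whole slice rotated 60° about Z — lengths, areas and connectivity unchanged). Overall, the cross-section is a single solid region. Undo the 60° rotation: the query point maps to (-6.995, 8.316) in the un-rotated model frame. The nearest boundary edge runs (0.00, 22.50)→(0.00, 0.00); distance from the point to it = 7.00 mm. The point is not inside any of the regions above, so it lies outside the cross-section (7.00 mm from the nearest boundary).

outside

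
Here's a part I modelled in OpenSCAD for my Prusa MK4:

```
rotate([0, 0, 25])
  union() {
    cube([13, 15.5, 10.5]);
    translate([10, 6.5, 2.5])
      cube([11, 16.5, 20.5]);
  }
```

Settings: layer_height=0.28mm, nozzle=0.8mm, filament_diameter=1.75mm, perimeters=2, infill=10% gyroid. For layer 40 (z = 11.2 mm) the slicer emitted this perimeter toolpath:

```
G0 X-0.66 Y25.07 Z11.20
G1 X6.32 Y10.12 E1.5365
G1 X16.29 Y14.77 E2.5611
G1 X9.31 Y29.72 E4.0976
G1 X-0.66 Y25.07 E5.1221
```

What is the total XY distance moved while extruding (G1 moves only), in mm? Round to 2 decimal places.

Sum the Euclidean lengths of each G1 segment: total = 55.00 mm.

55.00 mm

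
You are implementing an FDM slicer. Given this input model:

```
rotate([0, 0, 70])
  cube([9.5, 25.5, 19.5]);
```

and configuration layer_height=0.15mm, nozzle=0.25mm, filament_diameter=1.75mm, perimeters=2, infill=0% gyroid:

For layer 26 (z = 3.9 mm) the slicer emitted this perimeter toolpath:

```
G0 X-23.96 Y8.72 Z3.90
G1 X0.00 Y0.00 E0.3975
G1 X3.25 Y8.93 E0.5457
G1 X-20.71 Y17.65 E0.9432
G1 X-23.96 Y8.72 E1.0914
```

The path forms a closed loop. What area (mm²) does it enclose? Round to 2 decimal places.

Apply the shoelace formula to the sequence of (X, Y) vertices; enclosed area = 242.30 mm².

242.30 mm²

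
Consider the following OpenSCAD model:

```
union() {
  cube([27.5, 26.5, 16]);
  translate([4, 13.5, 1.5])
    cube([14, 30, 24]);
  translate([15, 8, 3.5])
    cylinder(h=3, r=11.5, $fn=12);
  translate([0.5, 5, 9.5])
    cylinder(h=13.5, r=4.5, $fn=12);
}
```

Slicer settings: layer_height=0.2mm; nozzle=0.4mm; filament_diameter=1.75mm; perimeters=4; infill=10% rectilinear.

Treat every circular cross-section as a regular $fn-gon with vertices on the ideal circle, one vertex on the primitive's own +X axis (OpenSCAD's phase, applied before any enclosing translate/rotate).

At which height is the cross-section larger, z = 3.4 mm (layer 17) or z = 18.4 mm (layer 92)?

Layer 17 (z = 3.4): the cube is present — its section is the full 27.5×26.5 rectangle (area 728.75 mm²); the 14×30 cube at (4, 13.5) contributes its full rectangle (area 420.00 mm²); the cylinder at (15, 8) is absent (z outside [3.5, 6.5]); the cylinder at (0.5, 5) is not intersected at this z (z outside [9.5, 23]); Taking the union: the regions partially overlap — summed areas 1148.75 mm² minus the doubly-counted overlap 182.00 mm² gives 966.75 mm² — area = 966.75 mm². So its area = 966.75 mm². Layer 92 (z = 18.4): the cube is absent (z outside [0, 16]); the cube at (4, 13.5) (footprint 14×30) is included at this height (area 420.00 mm²); the cylinder at (15, 8) does not reach this height (z outside [3.5, 6.5]); the cylinder at (0.5, 5): section is a regular 12-gon, circumradius r=4.5 (area = (12/2)·4.500²·sin(360°/12) = 60.75 mm²); Combining (union): the 2 present regions are separate (no shared area or edge), so areas and boundary lengths simply add and each stays a separate island — area = 480.75 mm². So its area = 480.75 mm². Layer 17 is larger (966.75 vs 480.75 mm²).

layer 17 (z = 3.4 mm)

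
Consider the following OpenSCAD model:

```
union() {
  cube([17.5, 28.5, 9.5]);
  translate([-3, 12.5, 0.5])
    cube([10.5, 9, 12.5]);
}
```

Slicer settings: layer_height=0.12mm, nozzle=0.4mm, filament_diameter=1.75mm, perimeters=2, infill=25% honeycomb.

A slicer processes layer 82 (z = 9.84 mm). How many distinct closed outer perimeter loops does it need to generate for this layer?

1

At z = 9.84 mm: the cube is not intersected at this z (z outside [0, 9.5]); the cube at (-3, 12.5) (footprint 10.5×9) is included at this height; Combining (union): only the 10.5×9 cube at (-3, 12.5) is present, so the union is just that shape — 1 connected region. The result has 1 disconnected region.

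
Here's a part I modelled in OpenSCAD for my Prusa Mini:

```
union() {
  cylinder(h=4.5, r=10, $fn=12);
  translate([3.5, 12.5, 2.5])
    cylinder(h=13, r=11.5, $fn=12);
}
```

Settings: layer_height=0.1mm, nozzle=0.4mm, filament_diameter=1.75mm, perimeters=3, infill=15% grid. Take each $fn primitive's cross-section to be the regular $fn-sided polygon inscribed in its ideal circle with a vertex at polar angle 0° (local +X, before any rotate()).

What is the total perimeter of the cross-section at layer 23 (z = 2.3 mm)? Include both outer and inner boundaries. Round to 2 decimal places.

At z = 2.3 mm: the cylinder: section is a regular 12-gon, circumradius r=10 (perimeter = 2·12·10.000·sin(180°/12) = 62.12 mm); the cylinder at (3.5, 12.5) is absent (z outside [2.5, 15.5]); Merging all regions: only the r=10 cylinder is present, so the union is just that shape — boundary = 62.12 mm. Overall, the cross-section is a single solid region. Total boundary length (outer) = 62.12 mm.

62.12 mm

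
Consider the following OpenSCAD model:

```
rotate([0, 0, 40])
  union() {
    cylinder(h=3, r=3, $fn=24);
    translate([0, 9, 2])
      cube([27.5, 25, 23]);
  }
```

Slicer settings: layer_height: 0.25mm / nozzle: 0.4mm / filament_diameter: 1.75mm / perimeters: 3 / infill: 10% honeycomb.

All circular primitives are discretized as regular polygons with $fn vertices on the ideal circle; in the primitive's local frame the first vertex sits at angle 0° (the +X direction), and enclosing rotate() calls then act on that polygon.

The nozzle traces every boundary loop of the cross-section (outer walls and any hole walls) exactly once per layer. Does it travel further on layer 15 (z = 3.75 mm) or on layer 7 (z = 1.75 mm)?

Layer 15 (z = 3.75): the cylinder is absent (z outside [0, 3]); the cube at (0, 9) is present — its section is the full 27.5×25 rectangle (perimeter 105.00 mm); Taking the union: only the 27.5×25 cube at (0, 9) is present, so the union is just that shape — boundary = 105.00 mm; (rotated 40° about Z; rotation is an isometry so areas/perimeters/island counts are preserved). So its perimeter = 105.00 mm. Layer 7 (z = 1.75): the r=3 cylinder gives a regular 24-gon of circumradius 3 (constant along its height) (perimeter = 2·24·3.000·sin(180°/24) = 18.80 mm); the cube at (0, 9) is not intersected at this z (z outside [2, 25]); Merging all regions: only the r=3 cylinder is present, so the union is just that shape — boundary = 18.80 mm; (rotated 40° about Z; rotation is an isometry so areas/perimeters/island counts are preserved). So its perimeter = 18.80 mm. Layer 15 is larger (105.00 vs 18.80 mm).

layer 15 (z = 3.75 mm)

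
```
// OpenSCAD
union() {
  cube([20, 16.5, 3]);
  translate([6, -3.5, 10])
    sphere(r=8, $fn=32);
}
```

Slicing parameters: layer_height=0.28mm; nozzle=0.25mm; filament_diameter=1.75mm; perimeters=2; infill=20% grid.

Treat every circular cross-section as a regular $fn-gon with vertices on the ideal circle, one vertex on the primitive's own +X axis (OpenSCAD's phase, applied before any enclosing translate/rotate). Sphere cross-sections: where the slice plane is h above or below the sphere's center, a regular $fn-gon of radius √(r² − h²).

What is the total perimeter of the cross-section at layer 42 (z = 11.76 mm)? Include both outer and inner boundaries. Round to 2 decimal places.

48.96 mm

At z = 11.76 mm: the cube is not intersected at this z (z outside [0, 3]); the sphere at (6, -3.5): section is a regular 32-gon, circumradius = √(r²−h²) = √(8²−1.76²) = 7.804 (perimeter = 2·32·7.804·sin(180°/32) = 48.96 mm); Merging all regions: only the r=8 sphere at (6, -3.5) is present, so the union is just that shape — boundary = 48.96 mm. Overall, the cross-section is a single solid region. Total boundary length (outer) = 48.96 mm.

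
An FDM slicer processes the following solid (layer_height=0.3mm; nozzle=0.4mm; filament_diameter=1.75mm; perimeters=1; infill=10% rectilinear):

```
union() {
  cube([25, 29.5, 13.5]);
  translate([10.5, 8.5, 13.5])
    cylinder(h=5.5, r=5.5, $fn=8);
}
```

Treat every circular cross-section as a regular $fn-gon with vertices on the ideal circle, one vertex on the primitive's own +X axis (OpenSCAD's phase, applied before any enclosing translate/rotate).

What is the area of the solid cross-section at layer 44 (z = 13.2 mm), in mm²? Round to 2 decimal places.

737.50 mm²

At z = 13.2 mm: the cube (footprint 25×29.5) is included at this height (area 737.50 mm²); the cylinder at (10.5, 8.5) is absent (z outside [13.5, 19]); Taking the union: only the 25×29.5 cube is present, so the union is just that shape — area = 737.50 mm². Overall, the cross-section is a single solid region. Net area = 737.50 mm².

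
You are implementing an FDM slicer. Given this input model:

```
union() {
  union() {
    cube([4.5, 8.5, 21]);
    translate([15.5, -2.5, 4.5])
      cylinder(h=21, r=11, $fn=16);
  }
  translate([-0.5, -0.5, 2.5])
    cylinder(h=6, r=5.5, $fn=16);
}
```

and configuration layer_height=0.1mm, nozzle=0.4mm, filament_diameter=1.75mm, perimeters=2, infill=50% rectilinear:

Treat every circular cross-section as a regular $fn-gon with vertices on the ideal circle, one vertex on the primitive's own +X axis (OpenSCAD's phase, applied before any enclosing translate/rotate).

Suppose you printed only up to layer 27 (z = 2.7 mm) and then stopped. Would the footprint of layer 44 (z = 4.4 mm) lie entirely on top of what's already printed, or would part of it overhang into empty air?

Compare the two slices. At z = 2.7: the cube (footprint 4.5×8.5) is included at this height (area 38.25 mm²); the cylinder at (15.5, -2.5) is absent (z outside [4.5, 25.5]); Merging all regions: only the 4.5×8.5 cube is present, so the union is just that shape — area = 38.25 mm²; the cylinder at (-0.5, -0.5): section is a regular 16-gon, circumradius r=5.5 (area = (16/2)·5.500²·sin(360°/16) = 92.61 mm²); Taking the union: the regions partially overlap — summed areas 130.86 mm² minus the doubly-counted overlap 17.56 mm² gives 113.30 mm² — area = 113.30 mm². At z = 4.4: the cube (footprint 4.5×8.5) is included at this height (area 38.25 mm²); the cylinder at (15.5, -2.5) is not intersected at this z (z outside [4.5, 25.5]); Taking the union: only the 4.5×8.5 cube is present, so the union is just that shape — area = 38.25 mm²; the cylinder at (-0.5, -0.5): section is a regular 16-gon, circumradius r=5.5 (area = (16/2)·5.500²·sin(360°/16) = 92.61 mm²); Merging all regions: the regions partially overlap — summed areas 130.86 mm² minus the doubly-counted overlap 17.56 mm² gives 113.30 mm² — area = 113.30 mm². Checking containment: the cross-section at z = 4.4 is a subset of the cross-section at z = 2.7.

entirely on top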